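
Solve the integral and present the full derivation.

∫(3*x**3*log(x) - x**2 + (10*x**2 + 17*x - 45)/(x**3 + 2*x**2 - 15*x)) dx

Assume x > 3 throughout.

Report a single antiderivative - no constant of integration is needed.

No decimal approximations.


Step 1. Rewrite: now ∫(-x**2) dx + ∫(3*x**3*log(x)) dx + ∫((10*x**2 + 17*x - 45)/(x**3 + 2*x**2 - 15*x)) dx.
Step 2. Decompose ∫((10*x**2 + 17*x - 45)/(x**3 + 2*x**2 - 15*x)) dx by partial fractions, (10*x**2 + 17*x - 45)/(x**3 + 2*x**2 - 15*x) = 3/(x + 5) + 4/(x - 3) + 3/x: now ∫(3/x) dx + ∫(-x**2) dx + ∫(3*x**3*log(x)) dx + ∫(4/(x - 3)) dx + ∫(3/(x + 5)) dx.
Step 3. Evaluate the standard form [assuming x > -5]: now 3*log(x + 5) + ∫(3/x) dx + ∫(-x**2) dx + ∫(3*x**3*log(x)) dx + ∫(4/(x - 3)) dx.
Step 4. Evaluate the standard form [assuming x > 3]: now 4*log(x - 3) + 3*log(x + 5) + ∫(3/x) dx + ∫(-x**2) dx + ∫(3*x**3*log(x)) dx.
Step 5. Evaluate the standard form [assuming x > 0]: now 3*log(x) + 4*log(x - 3) + 3*log(x + 5) + ∫(-x**2) dx + ∫(3*x**3*log(x)) dx.
Step 6. Integrate ∫(3*x**3*log(x)) dx by parts with u = log(x), dv = (3*x**3) dx, so v = 3*x**4/4 [assuming x > 0]: now 3*x**4*log(x)/4 + 3*log(x) + 4*log(x - 3) + 3*log(x + 5) + ∫(-x**2) dx + ∫(-3*x**3/4) dx.
Step 7. Evaluate the standard form: now 3*x**4*log(x)/4 - 3*x**4/16 + 3*log(x) + 4*log(x - 3) + 3*log(x + 5) + ∫(-x**2) dx.
Step 8. Evaluate the standard form: now 3*x**4*log(x)/4 - 3*x**4/16 - x**3/3 + 3*log(x) + 4*log(x - 3) + 3*log(x + 5).
Answer: 3*x**4*log(x)/4 - 3*x**4/16 - x**3/3 + 3*log(x) + 4*log(x - 3) + 3*log(x + 5).


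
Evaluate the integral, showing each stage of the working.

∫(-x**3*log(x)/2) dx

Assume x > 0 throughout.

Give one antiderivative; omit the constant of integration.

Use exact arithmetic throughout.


Step 1. Integrate ∫(-x**3*log(x)/2) dx by parts with u = log(x), dv = (-x**3/2) dx, so v = -x**4/8 [assuming x > 0]: now -x**4*log(x)/8 + ∫(x**3/8) dx.
Step 2. Evaluate the standard form: now -x**4*log(x)/8 + x**4/32.
Answer: -x**4*log(x)/8 + x**4/32.


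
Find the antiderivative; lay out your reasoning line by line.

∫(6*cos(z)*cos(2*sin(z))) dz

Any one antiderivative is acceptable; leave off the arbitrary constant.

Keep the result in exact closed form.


Step 1. Substitute u = sin(z), turning ∫(6*cos(z)*cos(2*sin(z))) dz into ∫(6*cos(2*u)) du: now ∫(6*cos(2*u)) du.
Step 2. Evaluate the standard form: now 3*sin(2*u).
Step 3. Substitute back u = sin(z): now 3*sin(2*sin(z)).
Answer: 3*sin(2*sin(z)).


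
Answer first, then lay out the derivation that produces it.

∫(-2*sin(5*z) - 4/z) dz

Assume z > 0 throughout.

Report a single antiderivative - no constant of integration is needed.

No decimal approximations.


The answer is -4*log(z) + 2*cos(5*z)/5.
Step 1. Rewrite: now ∫(-4/z) dz + ∫(-2*sin(5*z)) dz.
Step 2. Evaluate the standard form [assuming z > 0]: now -4*log(z) + ∫(-2*sin(5*z)) dz.
Step 3. Evaluate the standard form: now -4*log(z) + 2*cos(5*z)/5.
Answer: -4*log(z) + 2*cos(5*z)/5.


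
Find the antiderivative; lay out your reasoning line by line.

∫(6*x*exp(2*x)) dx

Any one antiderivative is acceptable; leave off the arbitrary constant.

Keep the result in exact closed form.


Step 1. Integrate ∫(6*x*exp(2*x)) dx by parts with u = x, dv = (6*exp(2*x)) dx, so v = 3*exp(2*x): now 3*x*exp(2*x) + ∫(-3*exp(2*x)) dx.
Step 2. Evaluate the standard form: now 3*x*exp(2*x) - 3*exp(2*x)/2.
Answer: 3*x*exp(2*x) - 3*exp(2*x)/2.


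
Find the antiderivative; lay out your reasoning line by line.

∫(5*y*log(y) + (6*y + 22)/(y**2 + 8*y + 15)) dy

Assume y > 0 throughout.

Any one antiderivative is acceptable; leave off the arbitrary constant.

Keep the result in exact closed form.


Step 1. Rewrite: now ∫(5*y*log(y)) dy + ∫((6*y + 22)/(y**2 + 8*y + 15)) dy.
Step 2. Integrate ∫(5*y*log(y)) dy by parts with u = log(y), dv = (5*y) dy, so v = 5*y**2/2 [assuming y > 0]: now 5*y**2*log(y)/2 + ∫(-5*y/2) dy + ∫((6*y + 22)/(y**2 + 8*y + 15)) dy.
Step 3. Evaluate the standard form: now 5*y**2*log(y)/2 - 5*y**2/4 + ∫((6*y + 22)/(y**2 + 8*y + 15)) dy.
Step 4. Decompose ∫((6*y + 22)/(y**2 + 8*y + 15)) dy by partial fractions, (6*y + 22)/(y**2 + 8*y + 15) = 4/(y + 5) + 2/(y + 3): now 5*y**2*log(y)/2 - 5*y**2/4 + ∫(2/(y + 3)) dy + ∫(4/(y + 5)) dy.
Step 5. Evaluate the standard form [assuming y > -5]: now 5*y**2*log(y)/2 - 5*y**2/4 + 4*log(y + 5) + ∫(2/(y + 3)) dy.
Step 6. Evaluate the standard form [assuming y > -3]: now 5*y**2*log(y)/2 - 5*y**2/4 + 2*log(y + 3) + 4*log(y + 5).
Answer: 5*y**2*log(y)/2 - 5*y**2/4 + 2*log(y + 3) + 4*log(y + 5).


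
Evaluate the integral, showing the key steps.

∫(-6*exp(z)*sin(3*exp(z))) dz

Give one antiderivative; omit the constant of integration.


Step 1. Substitute u = exp(z), turning ∫(-6*exp(z)*sin(3*exp(z))) dz into ∫(-6*sin(3*u)) du: now ∫(-6*sin(3*u)) du.
Step 2. Evaluate the standard form: now 2*cos(3*u).
Step 3. Substitute back u = exp(z): now 2*cos(3*exp(z)).
Answer: 2*cos(3*exp(z)).


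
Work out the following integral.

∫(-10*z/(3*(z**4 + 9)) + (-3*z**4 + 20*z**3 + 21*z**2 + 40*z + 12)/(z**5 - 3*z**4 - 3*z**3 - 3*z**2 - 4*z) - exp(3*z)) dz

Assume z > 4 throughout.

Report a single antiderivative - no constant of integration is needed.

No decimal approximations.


Answer: -exp(3*z)/3 - 3*log(z) + 3*log(z - 4) - 3*log(z + 1) - 4*atan(z) - 5*atan(z**2/3)/9.


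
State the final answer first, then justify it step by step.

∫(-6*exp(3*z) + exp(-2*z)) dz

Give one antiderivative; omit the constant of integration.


The answer is -2*exp(3*z) - exp(-2*z)/2.
Step 1. Rewrite: now ∫(exp(-2*z)) dz + ∫(-6*exp(3*z)) dz.
Step 2. Evaluate the standard form: now -2*exp(3*z) + ∫(exp(-2*z)) dz.
Step 3. Evaluate the standard form: now -2*exp(3*z) - exp(-2*z)/2.
Answer: -2*exp(3*z) - exp(-2*z)/2.


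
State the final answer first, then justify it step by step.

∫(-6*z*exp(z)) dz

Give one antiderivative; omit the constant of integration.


The answer is -6*z*exp(z) + 6*exp(z).
Step 1. Integrate ∫(-6*z*exp(z)) dz by parts with u = z, dv = (-6*exp(z)) dz, so v = -6*exp(z): now -6*z*exp(z) + ∫(6*exp(z)) dz.
Step 2. Evaluate the standard form: now -6*z*exp(z) + 6*exp(z).
Answer: -6*z*exp(z) + 6*exp(z).


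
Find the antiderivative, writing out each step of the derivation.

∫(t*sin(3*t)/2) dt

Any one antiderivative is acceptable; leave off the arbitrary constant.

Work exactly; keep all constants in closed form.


Step 1. Integrate ∫(t*sin(3*t)/2) dt by parts with u = t, dv = (sin(3*t)/2) dt, so v = -cos(3*t)/6: now -t*cos(3*t)/6 + ∫(cos(3*t)/6) dt.
Step 2. Evaluate the standard form: now -t*cos(3*t)/6 + sin(3*t)/18.
Answer: -t*cos(3*t)/6 + sin(3*t)/18.


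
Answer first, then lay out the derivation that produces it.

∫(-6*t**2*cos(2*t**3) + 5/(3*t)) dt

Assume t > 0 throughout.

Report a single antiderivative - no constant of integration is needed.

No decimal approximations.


The answer is 5*log(t)/3 - sin(2*t**3).
Step 1. Rewrite: now ∫(5/(3*t)) dt + ∫(-6*t**2*cos(2*t**3)) dt.
Step 2. Evaluate the standard form [assuming t > 0]: now 5*log(t)/3 + ∫(-6*t**2*cos(2*t**3)) dt.
Step 3. Substitute u = t**3, turning ∫(-6*t**2*cos(2*t**3)) dt into ∫(-2*cos(2*u)) du: now 5*log(t)/3 + ∫(-2*cos(2*u)) du.
Step 4. Evaluate the standard form: now 5*log(t)/3 - sin(2*u).
Step 5. Substitute back u = t**3: now 5*log(t)/3 - sin(2*t**3).
Answer: 5*log(t)/3 - sin(2*t**3).


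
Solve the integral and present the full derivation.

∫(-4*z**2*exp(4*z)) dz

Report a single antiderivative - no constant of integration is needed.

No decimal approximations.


Step 1. Integrate ∫(-4*z**2*exp(4*z)) dz by parts with u = z**2, dv = (-4*exp(4*z)) dz, so v = -exp(4*z): now -z**2*exp(4*z) + ∫(2*z*exp(4*z)) dz.
Step 2. Integrate ∫(2*z*exp(4*z)) dz by parts with u = z, dv = (2*exp(4*z)) dz, so v = exp(4*z)/2: now -z**2*exp(4*z) + z*exp(4*z)/2 + ∫(-exp(4*z)/2) dz.
Step 3. Evaluate the standard form: now -z**2*exp(4*z) + z*exp(4*z)/2 - exp(4*z)/8.
Answer: -z**2*exp(4*z) + z*exp(4*z)/2 - exp(4*z)/8.


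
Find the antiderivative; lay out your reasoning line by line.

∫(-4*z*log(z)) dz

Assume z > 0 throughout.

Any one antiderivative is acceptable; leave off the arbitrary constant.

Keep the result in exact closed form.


Step 1. Integrate ∫(-4*z*log(z)) dz by parts with u = log(z), dv = (-4*z) dz, so v = -2*z**2 [assuming z > 0]: now -2*z**2*log(z) + ∫(2*z) dz.
Step 2. Evaluate the standard form: now -2*z**2*log(z) + z**2.
Answer: -2*z**2*log(z) + z**2.


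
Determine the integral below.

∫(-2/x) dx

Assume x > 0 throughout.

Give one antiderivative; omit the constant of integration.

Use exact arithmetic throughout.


Answer: -2*log(x).


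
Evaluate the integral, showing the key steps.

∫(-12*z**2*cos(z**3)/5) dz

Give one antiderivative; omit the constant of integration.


Step 1. Substitute u = z**3, turning ∫(-12*z**2*cos(z**3)/5) dz into ∫(-4*cos(u)/5) du: now ∫(-4*cos(u)/5) du.
Step 2. Evaluate the standard form: now -4*sin(u)/5.
Step 3. Substitute back u = z**3: now -4*sin(z**3)/5.
Answer: -4*sin(z**3)/5.


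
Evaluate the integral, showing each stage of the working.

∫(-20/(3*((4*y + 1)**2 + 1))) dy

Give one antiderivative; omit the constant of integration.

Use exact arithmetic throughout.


Step 1. Substitute u = 4*y + 1, turning ∫(-20/(3*((4*y + 1)**2 + 1))) dy into ∫(-5/(3*(u**2 + 1))) du: now ∫(-5/(3*(u**2 + 1))) du.
Step 2. Evaluate the standard form: now -5*atan(u)/3.
Step 3. Substitute back u = 4*y + 1: now -5*atan(4*y + 1)/3.
Answer: -5*atan(4*y + 1)/3.


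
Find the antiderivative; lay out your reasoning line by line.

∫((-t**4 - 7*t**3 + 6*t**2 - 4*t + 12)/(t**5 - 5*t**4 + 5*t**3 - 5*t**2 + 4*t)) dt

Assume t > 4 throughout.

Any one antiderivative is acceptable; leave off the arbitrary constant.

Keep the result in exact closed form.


Step 1. Decompose ∫((-t**4 - 7*t**3 + 6*t**2 - 4*t + 12)/(t**5 - 5*t**4 + 5*t**3 - 5*t**2 + 4*t)) dt by partial fractions, (-t**4 - 7*t**3 + 6*t**2 - 4*t + 12)/(t**5 - 5*t**4 + 5*t**3 - 5*t**2 + 4*t) = 1/(t**2 + 1) - 1/(t - 1) - 3/(t - 4) + 3/t: now ∫(3/t) dt + ∫(-3/(t - 4)) dt + ∫(-1/(t - 1)) dt + ∫(1/(t**2 + 1)) dt.
Step 2. Evaluate the standard form [assuming t > 4]: now -3*log(t - 4) + ∫(3/t) dt + ∫(-1/(t - 1)) dt + ∫(1/(t**2 + 1)) dt.
Step 3. Evaluate the standard form [assuming t > 1]: now -3*log(t - 4) - log(t - 1) + ∫(3/t) dt + ∫(1/(t**2 + 1)) dt.
Step 4. Evaluate the standard form [assuming t > 0]: now 3*log(t) - 3*log(t - 4) - log(t - 1) + ∫(1/(t**2 + 1)) dt.
Step 5. Evaluate the standard form: now 3*log(t) - 3*log(t - 4) - log(t - 1) + atan(t).
Answer: 3*log(t) - 3*log(t - 4) - log(t - 1) + atan(t).


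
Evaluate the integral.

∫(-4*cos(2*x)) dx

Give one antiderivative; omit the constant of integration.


Answer: -2*sin(2*x).


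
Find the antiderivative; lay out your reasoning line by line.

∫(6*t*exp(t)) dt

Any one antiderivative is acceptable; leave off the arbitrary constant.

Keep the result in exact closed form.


Step 1. Integrate ∫(6*t*exp(t)) dt by parts with u = t, dv = (6*exp(t)) dt, so v = 6*exp(t): now 6*t*exp(t) + ∫(-6*exp(t)) dt.
Step 2. Evaluate the standard form: now 6*t*exp(t) - 6*exp(t).
Answer: 6*t*exp(t) - 6*exp(t).


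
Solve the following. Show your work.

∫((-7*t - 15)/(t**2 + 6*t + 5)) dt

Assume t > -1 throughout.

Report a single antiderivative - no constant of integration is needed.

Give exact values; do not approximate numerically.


Step 1. Decompose ∫((-7*t - 15)/(t**2 + 6*t + 5)) dt by partial fractions, (-7*t - 15)/(t**2 + 6*t + 5) = -5/(t + 5) - 2/(t + 1): now ∫(-2/(t + 1)) dt + ∫(-5/(t + 5)) dt.
Step 2. Evaluate the standard form [assuming t > -5]: now -5*log(t + 5) + ∫(-2/(t + 1)) dt.
Step 3. Evaluate the standard form [assuming t > -1]: now -2*log(t + 1) - 5*log(t + 5).
Answer: -2*log(t + 1) - 5*log(t + 5).


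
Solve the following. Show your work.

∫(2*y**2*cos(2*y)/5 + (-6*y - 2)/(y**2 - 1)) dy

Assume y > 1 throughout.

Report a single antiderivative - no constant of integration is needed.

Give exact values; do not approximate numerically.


Step 1. Rewrite: now ∫(2*y**2*cos(2*y)/5) dy + ∫((-6*y - 2)/(y**2 - 1)) dy.
Step 2. Integrate ∫(2*y**2*cos(2*y)/5) dy by parts with u = y**2, dv = (2*cos(2*y)/5) dy, so v = sin(2*y)/5: now y**2*sin(2*y)/5 + ∫(-2*y*sin(2*y)/5) dy + ∫((-6*y - 2)/(y**2 - 1)) dy.
Step 3. Integrate ∫(-2*y*sin(2*y)/5) dy by parts with u = y, dv = (-2*sin(2*y)/5) dy, so v = cos(2*y)/5: now y**2*sin(2*y)/5 + y*cos(2*y)/5 + ∫((-6*y - 2)/(y**2 - 1)) dy + ∫(-cos(2*y)/5) dy.
Step 4. Evaluate the standard form: now y**2*sin(2*y)/5 + y*cos(2*y)/5 - sin(2*y)/10 + ∫((-6*y - 2)/(y**2 - 1)) dy.
Step 5. Decompose ∫((-6*y - 2)/(y**2 - 1)) dy by partial fractions, (-6*y - 2)/(y**2 - 1) = -2/(y + 1) - 4/(y - 1): now y**2*sin(2*y)/5 + y*cos(2*y)/5 - sin(2*y)/10 + ∫(-4/(y - 1)) dy + ∫(-2/(y + 1)) dy.
Step 6. Evaluate the standard form [assuming y > -1]: now y**2*sin(2*y)/5 + y*cos(2*y)/5 - 2*log(y + 1) - sin(2*y)/10 + ∫(-4/(y - 1)) dy.
Step 7. Evaluate the standard form [assuming y > 1]: now y**2*sin(2*y)/5 + y*cos(2*y)/5 - 4*log(y - 1) - 2*log(y + 1) - sin(2*y)/10.
Answer: y**2*sin(2*y)/5 + y*cos(2*y)/5 - 4*log(y - 1) - 2*log(y + 1) - sin(2*y)/10.


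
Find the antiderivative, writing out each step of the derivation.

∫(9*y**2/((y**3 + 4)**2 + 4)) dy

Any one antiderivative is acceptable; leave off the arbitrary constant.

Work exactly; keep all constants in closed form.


Step 1. Substitute u = y**3 + 4, turning ∫(9*y**2/((y**3 + 4)**2 + 4)) dy into ∫(3/(u**2 + 4)) du: now ∫(3/(u**2 + 4)) du.
Step 2. Evaluate the standard form: now 3*atan(u/2)/2.
Step 3. Substitute back u = y**3 + 4: now 3*atan(y**3/2 + 2)/2.
Answer: 3*atan(y**3/2 + 2)/2.


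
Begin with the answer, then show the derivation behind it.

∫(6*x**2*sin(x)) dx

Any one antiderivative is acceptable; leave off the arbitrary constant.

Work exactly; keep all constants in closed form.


The answer is -6*x**2*cos(x) + 12*x*sin(x) + 12*cos(x).
Step 1. Integrate ∫(6*x**2*sin(x)) dx by parts with u = x**2, dv = (6*sin(x)) dx, so v = -6*cos(x): now -6*x**2*cos(x) + ∫(12*x*cos(x)) dx.
Step 2. Integrate ∫(12*x*cos(x)) dx by parts with u = x, dv = (12*cos(x)) dx, so v = 12*sin(x): now -6*x**2*cos(x) + 12*x*sin(x) + ∫(-12*sin(x)) dx.
Step 3. Evaluate the standard form: now -6*x**2*cos(x) + 12*x*sin(x) + 12*cos(x).
Answer: -6*x**2*cos(x) + 12*x*sin(x) + 12*cos(x).


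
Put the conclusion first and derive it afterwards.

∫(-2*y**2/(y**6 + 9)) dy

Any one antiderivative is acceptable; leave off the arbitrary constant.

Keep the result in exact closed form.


The answer is -2*atan(y**3/3)/9.
Step 1. Substitute u = y**3, turning ∫(-2*y**2/(y**6 + 9)) dy into ∫(-2/(3*(u**2 + 9))) du: now ∫(-2/(3*(u**2 + 9))) du.
Step 2. Evaluate the standard form: now -2*atan(u/3)/9.
Step 3. Substitute back u = y**3: now -2*atan(y**3/3)/9.
Answer: -2*atan(y**3/3)/9.


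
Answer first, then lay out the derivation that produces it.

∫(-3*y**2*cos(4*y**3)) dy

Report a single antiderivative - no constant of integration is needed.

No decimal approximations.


The answer is -sin(4*y**3)/4.
Step 1. Substitute u = y**3, turning ∫(-3*y**2*cos(4*y**3)) dy into ∫(-cos(4*u)) du: now ∫(-cos(4*u)) du.
Step 2. Evaluate the standard form: now -sin(4*u)/4.
Step 3. Substitute back u = y**3: now -sin(4*y**3)/4.
Answer: -sin(4*y**3)/4.


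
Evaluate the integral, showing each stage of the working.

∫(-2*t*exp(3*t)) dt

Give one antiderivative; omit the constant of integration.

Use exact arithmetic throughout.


Step 1. Integrate ∫(-2*t*exp(3*t)) dt by parts with u = t, dv = (-2*exp(3*t)) dt, so v = -2*exp(3*t)/3: now -2*t*exp(3*t)/3 + ∫(2*exp(3*t)/3) dt.
Step 2. Evaluate the standard form: now -2*t*exp(3*t)/3 + 2*exp(3*t)/9.
Answer: -2*t*exp(3*t)/3 + 2*exp(3*t)/9.


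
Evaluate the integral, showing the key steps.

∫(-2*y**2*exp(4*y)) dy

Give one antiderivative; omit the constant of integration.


Step 1. Integrate ∫(-2*y**2*exp(4*y)) dy by parts with u = y**2, dv = (-2*exp(4*y)) dy, so v = -exp(4*y)/2: now -y**2*exp(4*y)/2 + ∫(y*exp(4*y)) dy.
Step 2. Integrate ∫(y*exp(4*y)) dy by parts with u = y, dv = (exp(4*y)) dy, so v = exp(4*y)/4: now -y**2*exp(4*y)/2 + y*exp(4*y)/4 + ∫(-exp(4*y)/4) dy.
Step 3. Evaluate the standard form: now -y**2*exp(4*y)/2 + y*exp(4*y)/4 - exp(4*y)/16.
Answer: -y**2*exp(4*y)/2 + y*exp(4*y)/4 - exp(4*y)/16.


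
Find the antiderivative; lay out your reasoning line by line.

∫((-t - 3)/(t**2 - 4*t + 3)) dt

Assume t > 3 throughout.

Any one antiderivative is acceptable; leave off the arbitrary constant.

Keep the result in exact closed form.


Step 1. Decompose ∫((-t - 3)/(t**2 - 4*t + 3)) dt by partial fractions, (-t - 3)/(t**2 - 4*t + 3) = 2/(t - 1) - 3/(t - 3): now ∫(-3/(t - 3)) dt + ∫(2/(t - 1)) dt.
Step 2. Evaluate the standard form [assuming t > 1]: now 2*log(t - 1) + ∫(-3/(t - 3)) dt.
Step 3. Evaluate the standard form [assuming t > 3]: now -3*log(t - 3) + 2*log(t - 1).
Answer: -3*log(t - 3) + 2*log(t - 1).


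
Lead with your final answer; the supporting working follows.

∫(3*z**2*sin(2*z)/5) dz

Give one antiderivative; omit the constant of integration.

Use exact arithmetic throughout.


The answer is -3*z**2*cos(2*z)/10 + 3*z*sin(2*z)/10 + 3*cos(2*z)/20.
Step 1. Integrate ∫(3*z**2*sin(2*z)/5) dz by parts with u = z**2, dv = (3*sin(2*z)/5) dz, so v = -3*cos(2*z)/10: now -3*z**2*cos(2*z)/10 + ∫(3*z*cos(2*z)/5) dz.
Step 2. Integrate ∫(3*z*cos(2*z)/5) dz by parts with u = z, dv = (3*cos(2*z)/5) dz, so v = 3*sin(2*z)/10: now -3*z**2*cos(2*z)/10 + 3*z*sin(2*z)/10 + ∫(-3*sin(2*z)/10) dz.
Step 3. Evaluate the standard form: now -3*z**2*cos(2*z)/10 + 3*z*sin(2*z)/10 + 3*cos(2*z)/20.
Answer: -3*z**2*cos(2*z)/10 + 3*z*sin(2*z)/10 + 3*cos(2*z)/20.


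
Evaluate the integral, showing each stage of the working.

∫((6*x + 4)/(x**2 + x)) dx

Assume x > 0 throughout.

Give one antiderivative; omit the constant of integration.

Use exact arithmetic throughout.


Step 1. Decompose ∫((6*x + 4)/(x**2 + x)) dx by partial fractions, (6*x + 4)/(x**2 + x) = 2/(x + 1) + 4/x: now ∫(4/x) dx + ∫(2/(x + 1)) dx.
Step 2. Evaluate the standard form [assuming x > 0]: now 4*log(x) + ∫(2/(x + 1)) dx.
Step 3. Evaluate the standard form [assuming x > -1]: now 4*log(x) + 2*log(x + 1).
Answer: 4*log(x) + 2*log(x + 1).


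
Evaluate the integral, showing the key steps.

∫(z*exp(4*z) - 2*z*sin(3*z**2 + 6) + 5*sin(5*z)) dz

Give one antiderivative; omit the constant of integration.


Step 1. Rewrite: now ∫(z*exp(4*z)) dz + ∫(-2*z*sin(3*z**2 + 6)) dz + ∫(5*sin(5*z)) dz.
Step 2. Evaluate the standard form: now -cos(5*z) + ∫(z*exp(4*z)) dz + ∫(-2*z*sin(3*z**2 + 6)) dz.
Step 3. Integrate ∫(z*exp(4*z)) dz by parts with u = z, dv = (exp(4*z)) dz, so v = exp(4*z)/4: now z*exp(4*z)/4 - cos(5*z) + ∫(-2*z*sin(3*z**2 + 6)) dz + ∫(-exp(4*z)/4) dz.
Step 4. Evaluate the standard form: now z*exp(4*z)/4 - exp(4*z)/16 - cos(5*z) + ∫(-2*z*sin(3*z**2 + 6)) dz.
Step 5. Substitute u = z**2 + 2, turning ∫(-2*z*sin(3*z**2 + 6)) dz into ∫(-sin(3*u)) du: now z*exp(4*z)/4 - exp(4*z)/16 - cos(5*z) + ∫(-sin(3*u)) du.
Step 6. Evaluate the standard form: now z*exp(4*z)/4 - exp(4*z)/16 + cos(3*u)/3 - cos(5*z).
Step 7. Substitute back u = z**2 + 2: now z*exp(4*z)/4 - exp(4*z)/16 - cos(5*z) + cos(3*z**2 + 6)/3.
Answer: z*exp(4*z)/4 - exp(4*z)/16 - cos(5*z) + cos(3*z**2 + 6)/3.


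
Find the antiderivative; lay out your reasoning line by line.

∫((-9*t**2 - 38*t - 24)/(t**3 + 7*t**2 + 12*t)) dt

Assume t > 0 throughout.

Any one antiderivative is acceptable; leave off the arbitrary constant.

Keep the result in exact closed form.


Step 1. Decompose ∫((-9*t**2 - 38*t - 24)/(t**3 + 7*t**2 + 12*t)) dt by partial fractions, (-9*t**2 - 38*t - 24)/(t**3 + 7*t**2 + 12*t) = -4/(t + 4) - 3/(t + 3) - 2/t: now ∫(-2/t) dt + ∫(-3/(t + 3)) dt + ∫(-4/(t + 4)) dt.
Step 2. Evaluate the standard form [assuming t > -3]: now -3*log(t + 3) + ∫(-2/t) dt + ∫(-4/(t + 4)) dt.
Step 3. Evaluate the standard form [assuming t > -4]: now -3*log(t + 3) - 4*log(t + 4) + ∫(-2/t) dt.
Step 4. Evaluate the standard form [assuming t > 0]: now -2*log(t) - 3*log(t + 3) - 4*log(t + 4).
Answer: -2*log(t) - 3*log(t + 3) - 4*log(t + 4).


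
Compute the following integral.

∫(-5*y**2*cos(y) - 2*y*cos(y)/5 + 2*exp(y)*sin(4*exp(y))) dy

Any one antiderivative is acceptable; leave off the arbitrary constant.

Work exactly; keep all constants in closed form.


Answer: -5*y**2*sin(y) - 2*y*sin(y)/5 - 10*y*cos(y) + 10*sin(y) - 2*cos(y)/5 - cos(4*exp(y))/2.


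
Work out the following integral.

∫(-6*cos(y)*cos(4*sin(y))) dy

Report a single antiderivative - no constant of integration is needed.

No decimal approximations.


Answer: -3*sin(4*sin(y))/2.


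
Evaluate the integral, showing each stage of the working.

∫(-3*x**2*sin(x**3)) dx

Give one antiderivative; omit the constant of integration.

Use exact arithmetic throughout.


Step 1. Substitute u = x**3, turning ∫(-3*x**2*sin(x**3)) dx into ∫(-sin(u)) du: now ∫(-sin(u)) du.
Step 2. Evaluate the standard form: now cos(u).
Step 3. Substitute back u = x**3: now cos(x**3).
Answer: cos(x**3).


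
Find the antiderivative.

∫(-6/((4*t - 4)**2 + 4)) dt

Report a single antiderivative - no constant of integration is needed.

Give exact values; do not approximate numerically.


Answer: -3*atan(2*t - 2)/4.


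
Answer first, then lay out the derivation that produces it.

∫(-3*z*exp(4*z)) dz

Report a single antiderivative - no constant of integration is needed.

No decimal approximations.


The answer is -3*z*exp(4*z)/4 + 3*exp(4*z)/16.
Step 1. Integrate ∫(-3*z*exp(4*z)) dz by parts with u = z, dv = (-3*exp(4*z)) dz, so v = -3*exp(4*z)/4: now -3*z*exp(4*z)/4 + ∫(3*exp(4*z)/4) dz.
Step 2. Evaluate the standard form: now -3*z*exp(4*z)/4 + 3*exp(4*z)/16.
Answer: -3*z*exp(4*z)/4 + 3*exp(4*z)/16.


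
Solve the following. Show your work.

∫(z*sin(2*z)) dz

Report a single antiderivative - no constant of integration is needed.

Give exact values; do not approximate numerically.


Step 1. Integrate ∫(z*sin(2*z)) dz by parts with u = z, dv = (sin(2*z)) dz, so v = -cos(2*z)/2: now -z*cos(2*z)/2 + ∫(cos(2*z)/2) dz.
Step 2. Evaluate the standard form: now -z*cos(2*z)/2 + sin(2*z)/4.
Answer: -z*cos(2*z)/2 + sin(2*z)/4.


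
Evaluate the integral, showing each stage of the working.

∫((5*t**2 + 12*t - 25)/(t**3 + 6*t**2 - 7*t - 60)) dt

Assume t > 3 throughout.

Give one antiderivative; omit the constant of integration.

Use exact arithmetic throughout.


Step 1. Decompose ∫((5*t**2 + 12*t - 25)/(t**3 + 6*t**2 - 7*t - 60)) dt by partial fractions, (5*t**2 + 12*t - 25)/(t**3 + 6*t**2 - 7*t - 60) = 5/(t + 5) - 1/(t + 4) + 1/(t - 3): now ∫(1/(t - 3)) dt + ∫(-1/(t + 4)) dt + ∫(5/(t + 5)) dt.
Step 2. Evaluate the standard form [assuming t > -4]: now -log(t + 4) + ∫(1/(t - 3)) dt + ∫(5/(t + 5)) dt.
Step 3. Evaluate the standard form [assuming t > -5]: now -log(t + 4) + 5*log(t + 5) + ∫(1/(t - 3)) dt.
Step 4. Evaluate the standard form [assuming t > 3]: now log(t - 3) - log(t + 4) + 5*log(t + 5).
Answer: log(t - 3) - log(t + 4) + 5*log(t + 5).


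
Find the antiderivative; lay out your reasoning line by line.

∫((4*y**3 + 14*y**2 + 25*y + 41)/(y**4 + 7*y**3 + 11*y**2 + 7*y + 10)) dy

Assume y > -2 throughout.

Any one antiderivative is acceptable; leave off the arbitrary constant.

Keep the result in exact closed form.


Step 1. Decompose ∫((4*y**3 + 14*y**2 + 25*y + 41)/(y**4 + 7*y**3 + 11*y**2 + 7*y + 10)) dy by partial fractions, (4*y**3 + 14*y**2 + 25*y + 41)/(y**4 + 7*y**3 + 11*y**2 + 7*y + 10) = 3/(y**2 + 1) + 3/(y + 5) + 1/(y + 2): now ∫(1/(y + 2)) dy + ∫(3/(y + 5)) dy + ∫(3/(y**2 + 1)) dy.
Step 2. Evaluate the standard form [assuming y > -5]: now 3*log(y + 5) + ∫(1/(y + 2)) dy + ∫(3/(y**2 + 1)) dy.
Step 3. Evaluate the standard form [assuming y > -2]: now log(y + 2) + 3*log(y + 5) + ∫(3/(y**2 + 1)) dy.
Step 4. Evaluate the standard form: now log(y + 2) + 3*log(y + 5) + 3*atan(y).
Answer: log(y + 2) + 3*log(y + 5) + 3*atan(y).


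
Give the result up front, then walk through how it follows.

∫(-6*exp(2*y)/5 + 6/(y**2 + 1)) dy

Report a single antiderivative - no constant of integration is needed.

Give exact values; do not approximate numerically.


The answer is -3*exp(2*y)/5 + 6*atan(y).
Step 1. Rewrite: now ∫(6/(y**2 + 1)) dy + ∫(-6*exp(2*y)/5) dy.
Step 2. Evaluate the standard form: now 6*atan(y) + ∫(-6*exp(2*y)/5) dy.
Step 3. Evaluate the standard form: now -3*exp(2*y)/5 + 6*atan(y).
Answer: -3*exp(2*y)/5 + 6*atan(y).


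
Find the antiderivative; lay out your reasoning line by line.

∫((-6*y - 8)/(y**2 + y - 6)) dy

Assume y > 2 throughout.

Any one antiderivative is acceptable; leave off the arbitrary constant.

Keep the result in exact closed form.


Step 1. Decompose ∫((-6*y - 8)/(y**2 + y - 6)) dy by partial fractions, (-6*y - 8)/(y**2 + y - 6) = -2/(y + 3) - 4/(y - 2): now ∫(-4/(y - 2)) dy + ∫(-2/(y + 3)) dy.
Step 2. Evaluate the standard form [assuming y > -3]: now -2*log(y + 3) + ∫(-4/(y - 2)) dy.
Step 3. Evaluate the standard form [assuming y > 2]: now -4*log(y - 2) - 2*log(y + 3).
Answer: -4*log(y - 2) - 2*log(y + 3).


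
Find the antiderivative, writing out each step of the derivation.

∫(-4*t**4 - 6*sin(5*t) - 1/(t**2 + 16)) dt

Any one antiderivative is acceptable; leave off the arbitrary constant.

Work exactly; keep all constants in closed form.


Step 1. Rewrite: now ∫(-4*t**4) dt + ∫(-1/(t**2 + 16)) dt + ∫(-6*sin(5*t)) dt.
Step 2. Evaluate the standard form: now -atan(t/4)/4 + ∫(-4*t**4) dt + ∫(-6*sin(5*t)) dt.
Step 3. Evaluate the standard form: now 6*cos(5*t)/5 - atan(t/4)/4 + ∫(-4*t**4) dt.
Step 4. Evaluate the standard form: now -4*t**5/5 + 6*cos(5*t)/5 - atan(t/4)/4.
Answer: -4*t**5/5 + 6*cos(5*t)/5 - atan(t/4)/4.


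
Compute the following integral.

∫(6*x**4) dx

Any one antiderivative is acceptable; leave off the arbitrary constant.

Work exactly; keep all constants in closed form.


Answer: 6*x**5/5.


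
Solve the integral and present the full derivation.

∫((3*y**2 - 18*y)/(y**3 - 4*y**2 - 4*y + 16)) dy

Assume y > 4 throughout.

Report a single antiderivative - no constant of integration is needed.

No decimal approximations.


Step 1. Decompose ∫((3*y**2 - 18*y)/(y**3 - 4*y**2 - 4*y + 16)) dy by partial fractions, (3*y**2 - 18*y)/(y**3 - 4*y**2 - 4*y + 16) = 2/(y + 2) + 3/(y - 2) - 2/(y - 4): now ∫(-2/(y - 4)) dy + ∫(3/(y - 2)) dy + ∫(2/(y + 2)) dy.
Step 2. Evaluate the standard form [assuming y > 2]: now 3*log(y - 2) + ∫(-2/(y - 4)) dy + ∫(2/(y + 2)) dy.
Step 3. Evaluate the standard form [assuming y > -2]: now 3*log(y - 2) + 2*log(y + 2) + ∫(-2/(y - 4)) dy.
Step 4. Evaluate the standard form [assuming y > 4]: now -2*log(y - 4) + 3*log(y - 2) + 2*log(y + 2).
Answer: -2*log(y - 4) + 3*log(y - 2) + 2*log(y + 2).


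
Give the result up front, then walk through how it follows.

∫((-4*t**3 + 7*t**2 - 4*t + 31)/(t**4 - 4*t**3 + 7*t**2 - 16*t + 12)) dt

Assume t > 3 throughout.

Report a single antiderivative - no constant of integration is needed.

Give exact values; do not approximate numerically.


The answer is -log(t - 3) - 3*log(t - 1) - 3*atan(t/2)/2.
Step 1. Decompose ∫((-4*t**3 + 7*t**2 - 4*t + 31)/(t**4 - 4*t**3 + 7*t**2 - 16*t + 12)) dt by partial fractions, (-4*t**3 + 7*t**2 - 4*t + 31)/(t**4 - 4*t**3 + 7*t**2 - 16*t + 12) = -3/(t**2 + 4) - 3/(t - 1) - 1/(t - 3): now ∫(-1/(t - 3)) dt + ∫(-3/(t - 1)) dt + ∫(-3/(t**2 + 4)) dt.
Step 2. Evaluate the standard form [assuming t > 3]: now -log(t - 3) + ∫(-3/(t - 1)) dt + ∫(-3/(t**2 + 4)) dt.
Step 3. Evaluate the standard form [assuming t > 1]: now -log(t - 3) - 3*log(t - 1) + ∫(-3/(t**2 + 4)) dt.
Step 4. Evaluate the standard form: now -log(t - 3) - 3*log(t - 1) - 3*atan(t/2)/2.
Answer: -log(t - 3) - 3*log(t - 1) - 3*atan(t/2)/2.


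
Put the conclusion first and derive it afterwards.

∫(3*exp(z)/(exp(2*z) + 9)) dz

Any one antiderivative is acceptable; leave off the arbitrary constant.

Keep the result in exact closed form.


The answer is atan(exp(z)/3).
Step 1. Substitute u = exp(z), turning ∫(3*exp(z)/(exp(2*z) + 9)) dz into ∫(3/(u**2 + 9)) du: now ∫(3/(u**2 + 9)) du.
Step 2. Evaluate the standard form: now atan(u/3).
Step 3. Substitute back u = exp(z): now atan(exp(z)/3).
Answer: atan(exp(z)/3).


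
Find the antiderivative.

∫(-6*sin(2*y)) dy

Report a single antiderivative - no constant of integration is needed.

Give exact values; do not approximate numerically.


Answer: 3*cos(2*y).


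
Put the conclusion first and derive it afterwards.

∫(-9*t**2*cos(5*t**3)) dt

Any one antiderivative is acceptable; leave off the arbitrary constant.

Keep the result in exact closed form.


The answer is -3*sin(5*t**3)/5.
Step 1. Substitute u = t**3, turning ∫(-9*t**2*cos(5*t**3)) dt into ∫(-3*cos(5*u)) du: now ∫(-3*cos(5*u)) du.
Step 2. Evaluate the standard form: now -3*sin(5*u)/5.
Step 3. Substitute back u = t**3: now -3*sin(5*t**3)/5.
Answer: -3*sin(5*t**3)/5.


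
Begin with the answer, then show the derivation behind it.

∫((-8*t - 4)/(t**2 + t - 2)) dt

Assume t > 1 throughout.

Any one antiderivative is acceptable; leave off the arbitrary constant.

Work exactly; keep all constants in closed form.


The answer is -4*log(t - 1) - 4*log(t + 2).
Step 1. Decompose ∫((-8*t - 4)/(t**2 + t - 2)) dt by partial fractions, (-8*t - 4)/(t**2 + t - 2) = -4/(t + 2) - 4/(t - 1): now ∫(-4/(t - 1)) dt + ∫(-4/(t + 2)) dt.
Step 2. Evaluate the standard form [assuming t > 1]: now -4*log(t - 1) + ∫(-4/(t + 2)) dt.
Step 3. Evaluate the standard form [assuming t > -2]: now -4*log(t - 1) - 4*log(t + 2).
Answer: -4*log(t - 1) - 4*log(t + 2).


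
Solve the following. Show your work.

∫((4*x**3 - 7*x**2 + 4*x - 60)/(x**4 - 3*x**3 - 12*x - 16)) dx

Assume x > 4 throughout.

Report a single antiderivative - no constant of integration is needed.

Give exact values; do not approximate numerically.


Step 1. Decompose ∫((4*x**3 - 7*x**2 + 4*x - 60)/(x**4 - 3*x**3 - 12*x - 16)) dx by partial fractions, (4*x**3 - 7*x**2 + 4*x - 60)/(x**4 - 3*x**3 - 12*x - 16) = 4/(x**2 + 4) + 3/(x + 1) + 1/(x - 4): now ∫(1/(x - 4)) dx + ∫(3/(x + 1)) dx + ∫(4/(x**2 + 4)) dx.
Step 2. Evaluate the standard form [assuming x > 4]: now log(x - 4) + ∫(3/(x + 1)) dx + ∫(4/(x**2 + 4)) dx.
Step 3. Evaluate the standard form [assuming x > -1]: now log(x - 4) + 3*log(x + 1) + ∫(4/(x**2 + 4)) dx.
Step 4. Evaluate the standard form: now log(x - 4) + 3*log(x + 1) + 2*atan(x/2).
Answer: log(x - 4) + 3*log(x + 1) + 2*atan(x/2).


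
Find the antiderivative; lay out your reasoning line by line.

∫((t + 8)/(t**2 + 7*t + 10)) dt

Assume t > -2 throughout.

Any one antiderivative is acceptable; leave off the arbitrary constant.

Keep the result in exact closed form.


Step 1. Decompose ∫((t + 8)/(t**2 + 7*t + 10)) dt by partial fractions, (t + 8)/(t**2 + 7*t + 10) = -1/(t + 5) + 2/(t + 2): now ∫(2/(t + 2)) dt + ∫(-1/(t + 5)) dt.
Step 2. Evaluate the standard form [assuming t > -5]: now -log(t + 5) + ∫(2/(t + 2)) dt.
Step 3. Evaluate the standard form [assuming t > -2]: now 2*log(t + 2) - log(t + 5).
Answer: 2*log(t + 2) - log(t + 5).


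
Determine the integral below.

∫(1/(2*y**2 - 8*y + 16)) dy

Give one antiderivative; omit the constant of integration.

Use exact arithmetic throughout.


Answer: atan(y/2 - 1)/4.


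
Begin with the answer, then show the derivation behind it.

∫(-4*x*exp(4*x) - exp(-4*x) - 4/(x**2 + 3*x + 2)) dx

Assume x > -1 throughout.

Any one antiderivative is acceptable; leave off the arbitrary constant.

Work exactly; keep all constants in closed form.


The answer is -x*exp(4*x) + exp(4*x)/4 - 4*log(x + 1) + 4*log(x + 2) + exp(-4*x)/4.
Step 1. Rewrite: now ∫(-4*x*exp(4*x)) dx + ∫(-4/(x**2 + 3*x + 2)) dx + ∫(-exp(-4*x)) dx.
Step 2. Decompose ∫(-4/(x**2 + 3*x + 2)) dx by partial fractions, -4/(x**2 + 3*x + 2) = 4/(x + 2) - 4/(x + 1): now ∫(-4*x*exp(4*x)) dx + ∫(-4/(x + 1)) dx + ∫(4/(x + 2)) dx + ∫(-exp(-4*x)) dx.
Step 3. Evaluate the standard form [assuming x > -1]: now -4*log(x + 1) + ∫(-4*x*exp(4*x)) dx + ∫(4/(x + 2)) dx + ∫(-exp(-4*x)) dx.
Step 4. Evaluate the standard form [assuming x > -2]: now -4*log(x + 1) + 4*log(x + 2) + ∫(-4*x*exp(4*x)) dx + ∫(-exp(-4*x)) dx.
Step 5. Evaluate the standard form: now -4*log(x + 1) + 4*log(x + 2) + ∫(-4*x*exp(4*x)) dx + exp(-4*x)/4.
Step 6. Integrate ∫(-4*x*exp(4*x)) dx by parts with u = x, dv = (-4*exp(4*x)) dx, so v = -exp(4*x): now -x*exp(4*x) - 4*log(x + 1) + 4*log(x + 2) + ∫(exp(4*x)) dx + exp(-4*x)/4.
Step 7. Evaluate the standard form: now -x*exp(4*x) + exp(4*x)/4 - 4*log(x + 1) + 4*log(x + 2) + exp(-4*x)/4.
Answer: -x*exp(4*x) + exp(4*x)/4 - 4*log(x + 1) + 4*log(x + 2) + exp(-4*x)/4.


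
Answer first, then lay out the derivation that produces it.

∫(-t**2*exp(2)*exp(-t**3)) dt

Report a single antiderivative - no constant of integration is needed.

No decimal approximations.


The answer is exp(2 - t**3)/3.
Step 1. Substitute u = t**3 - 2, turning ∫(-t**2*exp(2)*exp(-t**3)) dt into ∫(-exp(-u)/3) du: now ∫(-exp(-u)/3) du.
Step 2. Evaluate the standard form: now exp(-u)/3.
Step 3. Substitute back u = t**3 - 2: now exp(2 - t**3)/3.
Answer: exp(2 - t**3)/3.


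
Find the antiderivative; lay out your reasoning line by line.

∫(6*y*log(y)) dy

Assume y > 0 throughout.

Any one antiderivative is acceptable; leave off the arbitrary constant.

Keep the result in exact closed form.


Step 1. Integrate ∫(6*y*log(y)) dy by parts with u = log(y), dv = (6*y) dy, so v = 3*y**2 [assuming y > 0]: now 3*y**2*log(y) + ∫(-3*y) dy.
Step 2. Evaluate the standard form: now 3*y**2*log(y) - 3*y**2/2.
Answer: 3*y**2*log(y) - 3*y**2/2.


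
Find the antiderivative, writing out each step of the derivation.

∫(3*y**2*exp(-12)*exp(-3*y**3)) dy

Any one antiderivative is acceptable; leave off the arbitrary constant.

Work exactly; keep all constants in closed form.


Step 1. Substitute u = y**3 + 4, turning ∫(3*y**2*exp(-12)*exp(-3*y**3)) dy into ∫(exp(-3*u)) du: now ∫(exp(-3*u)) du.
Step 2. Evaluate the standard form: now -exp(-3*u)/3.
Step 3. Substitute back u = y**3 + 4: now -exp(-3*y**3 - 12)/3.
Answer: -exp(-3*y**3 - 12)/3.


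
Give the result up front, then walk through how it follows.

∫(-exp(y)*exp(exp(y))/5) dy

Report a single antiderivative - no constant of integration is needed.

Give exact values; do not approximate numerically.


The answer is -exp(exp(y))/5.
Step 1. Substitute u = exp(y), turning ∫(-exp(y)*exp(exp(y))/5) dy into ∫(-exp(u)/5) du: now ∫(-exp(u)/5) du.
Step 2. Evaluate the standard form: now -exp(u)/5.
Step 3. Substitute back u = exp(y): now -exp(exp(y))/5.
Answer: -exp(exp(y))/5.


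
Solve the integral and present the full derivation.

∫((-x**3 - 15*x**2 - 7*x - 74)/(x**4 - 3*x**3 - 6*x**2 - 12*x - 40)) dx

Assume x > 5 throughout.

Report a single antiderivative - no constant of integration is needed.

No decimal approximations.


Step 1. Decompose ∫((-x**3 - 15*x**2 - 7*x - 74)/(x**4 - 3*x**3 - 6*x**2 - 12*x - 40)) dx by partial fractions, (-x**3 - 15*x**2 - 7*x - 74)/(x**4 - 3*x**3 - 6*x**2 - 12*x - 40) = 1/(x**2 + 4) + 2/(x + 2) - 3/(x - 5): now ∫(-3/(x - 5)) dx + ∫(2/(x + 2)) dx + ∫(1/(x**2 + 4)) dx.
Step 2. Evaluate the standard form [assuming x > -2]: now 2*log(x + 2) + ∫(-3/(x - 5)) dx + ∫(1/(x**2 + 4)) dx.
Step 3. Evaluate the standard form [assuming x > 5]: now -3*log(x - 5) + 2*log(x + 2) + ∫(1/(x**2 + 4)) dx.
Step 4. Evaluate the standard form: now -3*log(x - 5) + 2*log(x + 2) + atan(x/2)/2.
Answer: -3*log(x - 5) + 2*log(x + 2) + atan(x/2)/2.


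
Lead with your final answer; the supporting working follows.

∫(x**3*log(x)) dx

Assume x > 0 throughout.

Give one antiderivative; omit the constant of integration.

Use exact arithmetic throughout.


The answer is x**4*log(x)/4 - x**4/16.
Step 1. Integrate ∫(x**3*log(x)) dx by parts with u = log(x), dv = (x**3) dx, so v = x**4/4 [assuming x > 0]: now x**4*log(x)/4 + ∫(-x**3/4) dx.
Step 2. Evaluate the standard form: now x**4*log(x)/4 - x**4/16.
Answer: x**4*log(x)/4 - x**4/16.


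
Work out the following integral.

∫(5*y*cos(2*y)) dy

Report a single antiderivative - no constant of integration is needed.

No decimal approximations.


Answer: 5*y*sin(2*y)/2 + 5*cos(2*y)/4.


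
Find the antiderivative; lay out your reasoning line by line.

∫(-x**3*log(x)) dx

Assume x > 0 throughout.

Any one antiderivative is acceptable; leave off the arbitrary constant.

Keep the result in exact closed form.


Step 1. Integrate ∫(-x**3*log(x)) dx by parts with u = log(x), dv = (-x**3) dx, so v = -x**4/4 [assuming x > 0]: now -x**4*log(x)/4 + ∫(x**3/4) dx.
Step 2. Evaluate the standard form: now -x**4*log(x)/4 + x**4/16.
Answer: -x**4*log(x)/4 + x**4/16.


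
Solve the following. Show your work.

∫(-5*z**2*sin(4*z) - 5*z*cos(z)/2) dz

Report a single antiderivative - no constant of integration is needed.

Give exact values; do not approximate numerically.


Step 1. Rewrite: now ∫(-5*z*cos(z)/2) dz + ∫(-5*z**2*sin(4*z)) dz.
Step 2. Integrate ∫(-5*z**2*sin(4*z)) dz by parts with u = z**2, dv = (-5*sin(4*z)) dz, so v = 5*cos(4*z)/4: now 5*z**2*cos(4*z)/4 + ∫(-5*z*cos(z)/2) dz + ∫(-5*z*cos(4*z)/2) dz.
Step 3. Integrate ∫(-5*z*cos(4*z)/2) dz by parts with u = z, dv = (-5*cos(4*z)/2) dz, so v = -5*sin(4*z)/8: now 5*z**2*cos(4*z)/4 - 5*z*sin(4*z)/8 + ∫(-5*z*cos(z)/2) dz + ∫(5*sin(4*z)/8) dz.
Step 4. Evaluate the standard form: now 5*z**2*cos(4*z)/4 - 5*z*sin(4*z)/8 - 5*cos(4*z)/32 + ∫(-5*z*cos(z)/2) dz.
Step 5. Integrate ∫(-5*z*cos(z)/2) dz by parts with u = z, dv = (-5*cos(z)/2) dz, so v = -5*sin(z)/2: now 5*z**2*cos(4*z)/4 - 5*z*sin(z)/2 - 5*z*sin(4*z)/8 - 5*cos(4*z)/32 + ∫(5*sin(z)/2) dz.
Step 6. Evaluate the standard form: now 5*z**2*cos(4*z)/4 - 5*z*sin(z)/2 - 5*z*sin(4*z)/8 - 5*cos(z)/2 - 5*cos(4*z)/32.
Answer: 5*z**2*cos(4*z)/4 - 5*z*sin(z)/2 - 5*z*sin(4*z)/8 - 5*cos(z)/2 - 5*cos(4*z)/32.


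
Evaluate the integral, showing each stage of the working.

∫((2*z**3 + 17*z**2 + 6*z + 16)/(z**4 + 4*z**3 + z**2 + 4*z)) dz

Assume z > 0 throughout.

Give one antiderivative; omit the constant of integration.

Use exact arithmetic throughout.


Step 1. Decompose ∫((2*z**3 + 17*z**2 + 6*z + 16)/(z**4 + 4*z**3 + z**2 + 4*z)) dz by partial fractions, (2*z**3 + 17*z**2 + 6*z + 16)/(z**4 + 4*z**3 + z**2 + 4*z) = 1/(z**2 + 1) - 2/(z + 4) + 4/z: now ∫(4/z) dz + ∫(-2/(z + 4)) dz + ∫(1/(z**2 + 1)) dz.
Step 2. Evaluate the standard form [assuming z > 0]: now 4*log(z) + ∫(-2/(z + 4)) dz + ∫(1/(z**2 + 1)) dz.
Step 3. Evaluate the standard form [assuming z > -4]: now 4*log(z) - 2*log(z + 4) + ∫(1/(z**2 + 1)) dz.
Step 4. Evaluate the standard form: now 4*log(z) - 2*log(z + 4) + atan(z).
Answer: 4*log(z) - 2*log(z + 4) + atan(z).


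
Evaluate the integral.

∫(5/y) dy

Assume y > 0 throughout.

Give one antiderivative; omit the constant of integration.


Answer: 5*log(y).


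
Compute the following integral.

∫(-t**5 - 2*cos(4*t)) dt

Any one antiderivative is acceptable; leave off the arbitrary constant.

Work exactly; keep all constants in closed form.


Answer: -t**6/6 - sin(4*t)/2.


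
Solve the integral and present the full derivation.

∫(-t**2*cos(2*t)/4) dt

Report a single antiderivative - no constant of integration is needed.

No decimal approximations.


Step 1. Integrate ∫(-t**2*cos(2*t)/4) dt by parts with u = t**2, dv = (-cos(2*t)/4) dt, so v = -sin(2*t)/8: now -t**2*sin(2*t)/8 + ∫(t*sin(2*t)/4) dt.
Step 2. Integrate ∫(t*sin(2*t)/4) dt by parts with u = t, dv = (sin(2*t)/4) dt, so v = -cos(2*t)/8: now -t**2*sin(2*t)/8 - t*cos(2*t)/8 + ∫(cos(2*t)/8) dt.
Step 3. Evaluate the standard form: now -t**2*sin(2*t)/8 - t*cos(2*t)/8 + sin(2*t)/16.
Answer: -t**2*sin(2*t)/8 - t*cos(2*t)/8 + sin(2*t)/16.
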